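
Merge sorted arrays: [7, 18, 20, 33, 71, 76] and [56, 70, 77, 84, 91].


Take 7 from A
Take 18 from A
Take 20 from A
Take 33 from A
Take 56 from B
Take 70 from B
Take 71 from A
Take 76 from A

Merged: [7, 18, 20, 33, 56, 70, 71, 76, 77, 84, 91]


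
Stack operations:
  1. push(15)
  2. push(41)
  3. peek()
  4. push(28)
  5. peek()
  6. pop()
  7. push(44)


push(15) -> [15]
push(41) -> [15, 41]
peek()->41
push(28) -> [15, 41, 28]
peek()->28
pop()->28, [15, 41]
push(44) -> [15, 41, 44]

Final stack: [15, 41, 44]


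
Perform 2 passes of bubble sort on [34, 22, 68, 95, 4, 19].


Initial: [34, 22, 68, 95, 4, 19]
Pass 1: [22, 34, 68, 4, 19, 95] (3 swaps)
Pass 2: [22, 34, 4, 19, 68, 95] (2 swaps)

After 2 passes: [22, 34, 4, 19, 68, 95]


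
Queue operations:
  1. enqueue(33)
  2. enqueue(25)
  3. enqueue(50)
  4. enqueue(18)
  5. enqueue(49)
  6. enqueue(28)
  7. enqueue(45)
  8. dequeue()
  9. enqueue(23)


enqueue(33) -> [33]
enqueue(25) -> [33, 25]
enqueue(50) -> [33, 25, 50]
enqueue(18) -> [33, 25, 50, 18]
enqueue(49) -> [33, 25, 50, 18, 49]
enqueue(28) -> [33, 25, 50, 18, 49, 28]
enqueue(45) -> [33, 25, 50, 18, 49, 28, 45]
dequeue()->33, [25, 50, 18, 49, 28, 45]
enqueue(23) -> [25, 50, 18, 49, 28, 45, 23]

Final queue: [25, 50, 18, 49, 28, 45, 23]


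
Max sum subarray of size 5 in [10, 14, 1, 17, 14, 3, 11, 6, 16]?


[0:5]: 56
[1:6]: 49
[2:7]: 46
[3:8]: 51
[4:9]: 50

Max: 56 at [0:5]


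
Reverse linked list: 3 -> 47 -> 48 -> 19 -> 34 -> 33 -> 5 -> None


Step 1: curr=3, set curr.next=prev(None) | reversed so far: 3
Step 2: curr=47, set curr.next=prev(3) | reversed so far: 47 -> 3
Step 3: curr=48, set curr.next=prev(47) | reversed so far: 48 -> 47 -> 3
Step 4: curr=19, set curr.next=prev(48) | reversed so far: 19 -> 48 -> 47 -> 3
Step 5: curr=34, set curr.next=prev(19) | reversed so far: 34 -> 19 -> 48 -> 47 -> 3
Step 6: curr=33, set curr.next=prev(34) | reversed so far: 33 -> 34 -> 19 -> 48 -> 47 -> 3
Step 7: curr=5, set curr.next=prev(33) | reversed so far: 5 -> 33 -> 34 -> 19 -> 48 -> 47 -> 3

5 -> 33 -> 34 -> 19 -> 48 -> 47 -> 3 -> None


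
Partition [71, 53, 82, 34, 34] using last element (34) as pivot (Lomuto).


Pivot: 34
  34 <= 34: swap -> [34, 53, 82, 71, 34]
Place pivot at 1: [34, 34, 82, 71, 53]

Partitioned: [34, 34, 82, 71, 53]


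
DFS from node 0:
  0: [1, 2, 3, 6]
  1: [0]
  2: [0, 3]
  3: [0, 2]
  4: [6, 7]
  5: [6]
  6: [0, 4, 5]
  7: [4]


Visit 0, push [6, 3, 2, 1]
Visit 1, push []
Visit 2, push [3]
Visit 3, push []
Visit 6, push [5, 4]
Visit 4, push [7]
Visit 7, push []
Visit 5, push []

DFS order: [0, 1, 2, 3, 6, 4, 7, 5]


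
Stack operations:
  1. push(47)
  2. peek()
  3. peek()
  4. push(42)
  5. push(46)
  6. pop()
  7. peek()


push(47) -> [47]
peek()->47
peek()->47
push(42) -> [47, 42]
push(46) -> [47, 42, 46]
pop()->46, [47, 42]
peek()->42

Final stack: [47, 42]


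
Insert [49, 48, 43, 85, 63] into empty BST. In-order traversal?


Insert 49: root
Insert 48: L from 49
Insert 43: L from 49 -> L from 48
Insert 85: R from 49
Insert 63: R from 49 -> L from 85

In-order: [43, 48, 49, 63, 85]


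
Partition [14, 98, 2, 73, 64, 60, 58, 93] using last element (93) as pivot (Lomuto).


Pivot: 93
  14 <= 93: advance i (no swap)
  2 <= 93: swap -> [14, 2, 98, 73, 64, 60, 58, 93]
  73 <= 93: swap -> [14, 2, 73, 98, 64, 60, 58, 93]
  64 <= 93: swap -> [14, 2, 73, 64, 98, 60, 58, 93]
  60 <= 93: swap -> [14, 2, 73, 64, 60, 98, 58, 93]
  58 <= 93: swap -> [14, 2, 73, 64, 60, 58, 98, 93]
Place pivot at 6: [14, 2, 73, 64, 60, 58, 93, 98]

Partitioned: [14, 2, 73, 64, 60, 58, 93, 98]


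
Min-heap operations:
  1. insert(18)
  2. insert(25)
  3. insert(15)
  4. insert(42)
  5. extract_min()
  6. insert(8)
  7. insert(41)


insert(18) -> [18]
insert(25) -> [18, 25]
insert(15) -> [15, 25, 18]
insert(42) -> [15, 25, 18, 42]
extract_min()->15, [18, 25, 42]
insert(8) -> [8, 18, 42, 25]
insert(41) -> [8, 18, 42, 25, 41]

Final heap: [8, 18, 42, 25, 41]


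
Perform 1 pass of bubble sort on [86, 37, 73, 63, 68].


Initial: [86, 37, 73, 63, 68]
Pass 1: [37, 73, 63, 68, 86] (4 swaps)

After 1 pass: [37, 73, 63, 68, 86]


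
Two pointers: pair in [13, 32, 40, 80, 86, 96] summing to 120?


lo=0(13)+hi=5(96)=109
lo=1(32)+hi=5(96)=128
lo=1(32)+hi=4(86)=118
lo=2(40)+hi=4(86)=126
lo=2(40)+hi=3(80)=120

Yes: 40+80=120


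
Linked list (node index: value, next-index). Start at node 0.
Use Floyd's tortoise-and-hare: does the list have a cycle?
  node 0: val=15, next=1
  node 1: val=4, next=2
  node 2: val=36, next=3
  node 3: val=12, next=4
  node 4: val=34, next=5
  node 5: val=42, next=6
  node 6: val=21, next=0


Floyd's tortoise (slow, +1) and hare (fast, +2):
  init: slow=0, fast=0
  step 1: slow=1, fast=2
  step 2: slow=2, fast=4
  step 3: slow=3, fast=6
  step 4: slow=4, fast=1
  step 5: slow=5, fast=3
  step 6: slow=6, fast=5
  step 7: slow=0, fast=0
  slow == fast at node 0: cycle detected

Cycle: yes


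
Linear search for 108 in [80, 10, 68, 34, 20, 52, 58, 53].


i=0: 80!=108
i=1: 10!=108
i=2: 68!=108
i=3: 34!=108
i=4: 20!=108
i=5: 52!=108
i=6: 58!=108
i=7: 53!=108

Not found, 8 comps


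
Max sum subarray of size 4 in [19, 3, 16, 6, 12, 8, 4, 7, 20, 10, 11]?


[0:4]: 44
[1:5]: 37
[2:6]: 42
[3:7]: 30
[4:8]: 31
[5:9]: 39
[6:10]: 41
[7:11]: 48

Max: 48 at [7:11]


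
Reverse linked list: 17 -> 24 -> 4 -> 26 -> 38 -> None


Step 1: curr=17, set curr.next=prev(None) | reversed so far: 17
Step 2: curr=24, set curr.next=prev(17) | reversed so far: 24 -> 17
Step 3: curr=4, set curr.next=prev(24) | reversed so far: 4 -> 24 -> 17
Step 4: curr=26, set curr.next=prev(4) | reversed so far: 26 -> 4 -> 24 -> 17
Step 5: curr=38, set curr.next=prev(26) | reversed so far: 38 -> 26 -> 4 -> 24 -> 17

38 -> 26 -> 4 -> 24 -> 17 -> None


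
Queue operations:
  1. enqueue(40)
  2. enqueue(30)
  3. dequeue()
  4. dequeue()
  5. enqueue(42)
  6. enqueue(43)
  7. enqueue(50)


enqueue(40) -> [40]
enqueue(30) -> [40, 30]
dequeue()->40, [30]
dequeue()->30, []
enqueue(42) -> [42]
enqueue(43) -> [42, 43]
enqueue(50) -> [42, 43, 50]

Final queue: [42, 43, 50]


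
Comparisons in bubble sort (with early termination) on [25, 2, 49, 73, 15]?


Algorithm: bubble sort (with early termination)
Input: [25, 2, 49, 73, 15]
Sorted: [2, 15, 25, 49, 73]

10


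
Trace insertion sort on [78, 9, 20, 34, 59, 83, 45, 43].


Initial: [78, 9, 20, 34, 59, 83, 45, 43]
Insert 9: [9, 78, 20, 34, 59, 83, 45, 43]
Insert 20: [9, 20, 78, 34, 59, 83, 45, 43]
Insert 34: [9, 20, 34, 78, 59, 83, 45, 43]
Insert 59: [9, 20, 34, 59, 78, 83, 45, 43]
Insert 83: [9, 20, 34, 59, 78, 83, 45, 43]
Insert 45: [9, 20, 34, 45, 59, 78, 83, 43]
Insert 43: [9, 20, 34, 43, 45, 59, 78, 83]

Sorted: [9, 20, 34, 43, 45, 59, 78, 83]


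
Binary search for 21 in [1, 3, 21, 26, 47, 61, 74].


Step 1: lo=0, hi=6, mid=3, val=26
Step 2: lo=0, hi=2, mid=1, val=3
Step 3: lo=2, hi=2, mid=2, val=21

Found at index 2


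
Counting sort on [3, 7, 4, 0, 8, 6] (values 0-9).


Input: [3, 7, 4, 0, 8, 6]
Counts: [1, 0, 0, 1, 1, 0, 1, 1, 1, 0]

Sorted: [0, 3, 4, 6, 7, 8]


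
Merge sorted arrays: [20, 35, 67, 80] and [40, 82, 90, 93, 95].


Take 20 from A
Take 35 from A
Take 40 from B
Take 67 from A
Take 80 from A

Merged: [20, 35, 40, 67, 80, 82, 90, 93, 95]


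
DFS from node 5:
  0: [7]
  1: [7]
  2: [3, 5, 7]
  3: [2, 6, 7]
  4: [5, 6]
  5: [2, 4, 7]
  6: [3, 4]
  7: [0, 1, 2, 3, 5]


Visit 5, push [7, 4, 2]
Visit 2, push [7, 3]
Visit 3, push [7, 6]
Visit 6, push [4]
Visit 4, push []
Visit 7, push [1, 0]
Visit 0, push []
Visit 1, push []

DFS order: [5, 2, 3, 6, 4, 7, 0, 1]


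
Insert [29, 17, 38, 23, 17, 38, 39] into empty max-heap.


Insert 29: [29]
Insert 17: [29, 17]
Insert 38: [38, 17, 29]
Insert 23: [38, 23, 29, 17]
Insert 17: [38, 23, 29, 17, 17]
Insert 38: [38, 23, 38, 17, 17, 29]
Insert 39: [39, 23, 38, 17, 17, 29, 38]

Final heap: [39, 23, 38, 17, 17, 29, 38]


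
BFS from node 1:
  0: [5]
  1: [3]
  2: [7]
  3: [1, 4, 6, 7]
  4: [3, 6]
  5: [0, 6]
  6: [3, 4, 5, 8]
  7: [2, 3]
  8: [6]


Visit 1, enqueue [3]
Visit 3, enqueue [4, 6, 7]
Visit 4, enqueue []
Visit 6, enqueue [5, 8]
Visit 7, enqueue [2]
Visit 5, enqueue [0]
Visit 8, enqueue []
Visit 2, enqueue []
Visit 0, enqueue []

BFS order: [1, 3, 4, 6, 7, 5, 8, 2, 0]


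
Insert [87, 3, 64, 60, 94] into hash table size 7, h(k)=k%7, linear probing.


Insert 87: h=3 -> slot 3
Insert 3: h=3, 1 probes -> slot 4
Insert 64: h=1 -> slot 1
Insert 60: h=4, 1 probes -> slot 5
Insert 94: h=3, 3 probes -> slot 6

Table: [None, 64, None, 87, 3, 60, 94]


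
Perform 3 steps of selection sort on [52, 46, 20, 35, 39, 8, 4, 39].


Initial: [52, 46, 20, 35, 39, 8, 4, 39]
Step 1: min=4 at 6
  Swap: [4, 46, 20, 35, 39, 8, 52, 39]
Step 2: min=8 at 5
  Swap: [4, 8, 20, 35, 39, 46, 52, 39]
Step 3: min=20 at 2
  Swap: [4, 8, 20, 35, 39, 46, 52, 39]

After 3 steps: [4, 8, 20, 35, 39, 46, 52, 39]


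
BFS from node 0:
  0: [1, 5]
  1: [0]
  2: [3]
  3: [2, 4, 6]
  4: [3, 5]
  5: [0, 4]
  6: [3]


Visit 0, enqueue [1, 5]
Visit 1, enqueue []
Visit 5, enqueue [4]
Visit 4, enqueue [3]
Visit 3, enqueue [2, 6]
Visit 2, enqueue []
Visit 6, enqueue []

BFS order: [0, 1, 5, 4, 3, 2, 6]


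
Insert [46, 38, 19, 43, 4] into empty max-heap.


Insert 46: [46]
Insert 38: [46, 38]
Insert 19: [46, 38, 19]
Insert 43: [46, 43, 19, 38]
Insert 4: [46, 43, 19, 38, 4]

Final heap: [46, 43, 19, 38, 4]


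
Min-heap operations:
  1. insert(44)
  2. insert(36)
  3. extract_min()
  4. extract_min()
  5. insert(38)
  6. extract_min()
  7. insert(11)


insert(44) -> [44]
insert(36) -> [36, 44]
extract_min()->36, [44]
extract_min()->44, []
insert(38) -> [38]
extract_min()->38, []
insert(11) -> [11]

Final heap: [11]


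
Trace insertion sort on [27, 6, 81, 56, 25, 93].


Initial: [27, 6, 81, 56, 25, 93]
Insert 6: [6, 27, 81, 56, 25, 93]
Insert 81: [6, 27, 81, 56, 25, 93]
Insert 56: [6, 27, 56, 81, 25, 93]
Insert 25: [6, 25, 27, 56, 81, 93]
Insert 93: [6, 25, 27, 56, 81, 93]

Sorted: [6, 25, 27, 56, 81, 93]


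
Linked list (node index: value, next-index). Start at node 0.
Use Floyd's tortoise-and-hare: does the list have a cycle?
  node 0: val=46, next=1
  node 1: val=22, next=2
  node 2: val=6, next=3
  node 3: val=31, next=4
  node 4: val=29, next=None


Floyd's tortoise (slow, +1) and hare (fast, +2):
  init: slow=0, fast=0
  step 1: slow=1, fast=2
  step 2: slow=2, fast=4
  step 3: fast -> None, no cycle

Cycle: no


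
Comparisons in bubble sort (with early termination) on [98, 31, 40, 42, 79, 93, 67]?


Algorithm: bubble sort (with early termination)
Input: [98, 31, 40, 42, 79, 93, 67]
Sorted: [31, 40, 42, 67, 79, 93, 98]

18


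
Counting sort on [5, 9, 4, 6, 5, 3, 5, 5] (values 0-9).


Input: [5, 9, 4, 6, 5, 3, 5, 5]
Counts: [0, 0, 0, 1, 1, 4, 1, 0, 0, 1]

Sorted: [3, 4, 5, 5, 5, 5, 6, 9]


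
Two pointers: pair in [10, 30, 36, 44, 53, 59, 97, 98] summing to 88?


lo=0(10)+hi=7(98)=108
lo=0(10)+hi=6(97)=107
lo=0(10)+hi=5(59)=69
lo=1(30)+hi=5(59)=89
lo=1(30)+hi=4(53)=83
lo=2(36)+hi=4(53)=89
lo=2(36)+hi=3(44)=80

No pair found


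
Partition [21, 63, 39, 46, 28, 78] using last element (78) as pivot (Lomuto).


Pivot: 78
  21 <= 78: advance i (no swap)
  63 <= 78: advance i (no swap)
  39 <= 78: advance i (no swap)
  46 <= 78: advance i (no swap)
  28 <= 78: advance i (no swap)
Place pivot at 5: [21, 63, 39, 46, 28, 78]

Partitioned: [21, 63, 39, 46, 28, 78]


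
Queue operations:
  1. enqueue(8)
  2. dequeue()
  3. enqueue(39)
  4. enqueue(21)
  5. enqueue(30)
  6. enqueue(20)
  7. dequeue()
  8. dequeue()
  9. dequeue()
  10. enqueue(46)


enqueue(8) -> [8]
dequeue()->8, []
enqueue(39) -> [39]
enqueue(21) -> [39, 21]
enqueue(30) -> [39, 21, 30]
enqueue(20) -> [39, 21, 30, 20]
dequeue()->39, [21, 30, 20]
dequeue()->21, [30, 20]
dequeue()->30, [20]
enqueue(46) -> [20, 46]

Final queue: [20, 46]


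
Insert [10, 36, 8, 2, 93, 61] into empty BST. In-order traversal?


Insert 10: root
Insert 36: R from 10
Insert 8: L from 10
Insert 2: L from 10 -> L from 8
Insert 93: R from 10 -> R from 36
Insert 61: R from 10 -> R from 36 -> L from 93

In-order: [2, 8, 10, 36, 61, 93]


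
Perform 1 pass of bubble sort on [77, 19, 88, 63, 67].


Initial: [77, 19, 88, 63, 67]
Pass 1: [19, 77, 63, 67, 88] (3 swaps)

After 1 pass: [19, 77, 63, 67, 88]


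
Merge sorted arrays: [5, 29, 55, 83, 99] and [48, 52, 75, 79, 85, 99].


Take 5 from A
Take 29 from A
Take 48 from B
Take 52 from B
Take 55 from A
Take 75 from B
Take 79 from B
Take 83 from A
Take 85 from B
Take 99 from A

Merged: [5, 29, 48, 52, 55, 75, 79, 83, 85, 99, 99]


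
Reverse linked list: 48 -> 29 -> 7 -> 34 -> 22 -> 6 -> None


Step 1: curr=48, set curr.next=prev(None) | reversed so far: 48
Step 2: curr=29, set curr.next=prev(48) | reversed so far: 29 -> 48
Step 3: curr=7, set curr.next=prev(29) | reversed so far: 7 -> 29 -> 48
Step 4: curr=34, set curr.next=prev(7) | reversed so far: 34 -> 7 -> 29 -> 48
Step 5: curr=22, set curr.next=prev(34) | reversed so far: 22 -> 34 -> 7 -> 29 -> 48
Step 6: curr=6, set curr.next=prev(22) | reversed so far: 6 -> 22 -> 34 -> 7 -> 29 -> 48

6 -> 22 -> 34 -> 7 -> 29 -> 48 -> None


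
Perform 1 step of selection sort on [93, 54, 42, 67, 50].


Initial: [93, 54, 42, 67, 50]
Step 1: min=42 at 2
  Swap: [42, 54, 93, 67, 50]

After 1 step: [42, 54, 93, 67, 50]


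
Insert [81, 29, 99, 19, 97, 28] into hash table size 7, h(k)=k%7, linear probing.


Insert 81: h=4 -> slot 4
Insert 29: h=1 -> slot 1
Insert 99: h=1, 1 probes -> slot 2
Insert 19: h=5 -> slot 5
Insert 97: h=6 -> slot 6
Insert 28: h=0 -> slot 0

Table: [28, 29, 99, None, 81, 19, 97]


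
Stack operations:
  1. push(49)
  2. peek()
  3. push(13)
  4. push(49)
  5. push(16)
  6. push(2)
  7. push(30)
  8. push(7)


push(49) -> [49]
peek()->49
push(13) -> [49, 13]
push(49) -> [49, 13, 49]
push(16) -> [49, 13, 49, 16]
push(2) -> [49, 13, 49, 16, 2]
push(30) -> [49, 13, 49, 16, 2, 30]
push(7) -> [49, 13, 49, 16, 2, 30, 7]

Final stack: [49, 13, 49, 16, 2, 30, 7]


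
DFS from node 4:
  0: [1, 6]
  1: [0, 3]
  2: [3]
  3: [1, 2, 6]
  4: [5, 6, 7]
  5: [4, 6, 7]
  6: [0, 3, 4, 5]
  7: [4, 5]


Visit 4, push [7, 6, 5]
Visit 5, push [7, 6]
Visit 6, push [3, 0]
Visit 0, push [1]
Visit 1, push [3]
Visit 3, push [2]
Visit 2, push []
Visit 7, push []

DFS order: [4, 5, 6, 0, 1, 3, 2, 7]


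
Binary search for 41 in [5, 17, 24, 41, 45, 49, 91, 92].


Step 1: lo=0, hi=7, mid=3, val=41

Found at index 3


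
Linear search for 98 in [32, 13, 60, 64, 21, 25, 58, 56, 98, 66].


i=0: 32!=98
i=1: 13!=98
i=2: 60!=98
i=3: 64!=98
i=4: 21!=98
i=5: 25!=98
i=6: 58!=98
i=7: 56!=98
i=8: 98==98 found!

Found at 8, 9 comps


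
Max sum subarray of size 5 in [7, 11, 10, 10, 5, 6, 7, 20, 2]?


[0:5]: 43
[1:6]: 42
[2:7]: 38
[3:8]: 48
[4:9]: 40

Max: 48 at [3:8]


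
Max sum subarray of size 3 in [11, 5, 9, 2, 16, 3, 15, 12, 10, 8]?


[0:3]: 25
[1:4]: 16
[2:5]: 27
[3:6]: 21
[4:7]: 34
[5:8]: 30
[6:9]: 37
[7:10]: 30

Max: 37 at [6:9]


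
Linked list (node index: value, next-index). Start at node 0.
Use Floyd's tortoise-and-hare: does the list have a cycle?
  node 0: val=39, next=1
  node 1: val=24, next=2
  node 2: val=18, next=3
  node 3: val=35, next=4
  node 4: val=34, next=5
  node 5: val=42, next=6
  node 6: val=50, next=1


Floyd's tortoise (slow, +1) and hare (fast, +2):
  init: slow=0, fast=0
  step 1: slow=1, fast=2
  step 2: slow=2, fast=4
  step 3: slow=3, fast=6
  step 4: slow=4, fast=2
  step 5: slow=5, fast=4
  step 6: slow=6, fast=6
  slow == fast at node 6: cycle detected

Cycle: yes


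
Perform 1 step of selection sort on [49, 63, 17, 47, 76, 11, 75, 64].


Initial: [49, 63, 17, 47, 76, 11, 75, 64]
Step 1: min=11 at 5
  Swap: [11, 63, 17, 47, 76, 49, 75, 64]

After 1 step: [11, 63, 17, 47, 76, 49, 75, 64]


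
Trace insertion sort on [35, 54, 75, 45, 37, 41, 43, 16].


Initial: [35, 54, 75, 45, 37, 41, 43, 16]
Insert 54: [35, 54, 75, 45, 37, 41, 43, 16]
Insert 75: [35, 54, 75, 45, 37, 41, 43, 16]
Insert 45: [35, 45, 54, 75, 37, 41, 43, 16]
Insert 37: [35, 37, 45, 54, 75, 41, 43, 16]
Insert 41: [35, 37, 41, 45, 54, 75, 43, 16]
Insert 43: [35, 37, 41, 43, 45, 54, 75, 16]
Insert 16: [16, 35, 37, 41, 43, 45, 54, 75]

Sorted: [16, 35, 37, 41, 43, 45, 54, 75]


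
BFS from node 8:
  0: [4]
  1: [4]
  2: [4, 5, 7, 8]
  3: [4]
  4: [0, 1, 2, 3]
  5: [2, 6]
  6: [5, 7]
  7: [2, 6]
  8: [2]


Visit 8, enqueue [2]
Visit 2, enqueue [4, 5, 7]
Visit 4, enqueue [0, 1, 3]
Visit 5, enqueue [6]
Visit 7, enqueue []
Visit 0, enqueue []
Visit 1, enqueue []
Visit 3, enqueue []
Visit 6, enqueue []

BFS order: [8, 2, 4, 5, 7, 0, 1, 3, 6]


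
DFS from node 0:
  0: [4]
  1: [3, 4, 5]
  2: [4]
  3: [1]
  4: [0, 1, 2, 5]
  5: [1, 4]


Visit 0, push [4]
Visit 4, push [5, 2, 1]
Visit 1, push [5, 3]
Visit 3, push []
Visit 5, push []
Visit 2, push []

DFS order: [0, 4, 1, 3, 5, 2]


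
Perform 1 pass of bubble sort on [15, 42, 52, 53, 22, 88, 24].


Initial: [15, 42, 52, 53, 22, 88, 24]
Pass 1: [15, 42, 52, 22, 53, 24, 88] (2 swaps)

After 1 pass: [15, 42, 52, 22, 53, 24, 88]


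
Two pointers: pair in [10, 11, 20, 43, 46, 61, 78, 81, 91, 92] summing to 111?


lo=0(10)+hi=9(92)=102
lo=1(11)+hi=9(92)=103
lo=2(20)+hi=9(92)=112
lo=2(20)+hi=8(91)=111

Yes: 20+91=111


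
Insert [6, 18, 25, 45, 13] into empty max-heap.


Insert 6: [6]
Insert 18: [18, 6]
Insert 25: [25, 6, 18]
Insert 45: [45, 25, 18, 6]
Insert 13: [45, 25, 18, 6, 13]

Final heap: [45, 25, 18, 6, 13]


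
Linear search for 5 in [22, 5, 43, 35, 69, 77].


i=0: 22!=5
i=1: 5==5 found!

Found at 1, 2 comps


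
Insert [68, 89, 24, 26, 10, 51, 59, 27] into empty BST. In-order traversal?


Insert 68: root
Insert 89: R from 68
Insert 24: L from 68
Insert 26: L from 68 -> R from 24
Insert 10: L from 68 -> L from 24
Insert 51: L from 68 -> R from 24 -> R from 26
Insert 59: L from 68 -> R from 24 -> R from 26 -> R from 51
Insert 27: L from 68 -> R from 24 -> R from 26 -> L from 51

In-order: [10, 24, 26, 27, 51, 59, 68, 89]


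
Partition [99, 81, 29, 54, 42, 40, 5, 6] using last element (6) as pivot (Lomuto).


Pivot: 6
  5 <= 6: swap -> [5, 81, 29, 54, 42, 40, 99, 6]
Place pivot at 1: [5, 6, 29, 54, 42, 40, 99, 81]

Partitioned: [5, 6, 29, 54, 42, 40, 99, 81]


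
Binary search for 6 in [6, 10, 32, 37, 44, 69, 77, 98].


Step 1: lo=0, hi=7, mid=3, val=37
Step 2: lo=0, hi=2, mid=1, val=10
Step 3: lo=0, hi=0, mid=0, val=6

Found at index 0


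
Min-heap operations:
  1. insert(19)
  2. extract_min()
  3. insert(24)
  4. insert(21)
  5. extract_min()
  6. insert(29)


insert(19) -> [19]
extract_min()->19, []
insert(24) -> [24]
insert(21) -> [21, 24]
extract_min()->21, [24]
insert(29) -> [24, 29]

Final heap: [24, 29]


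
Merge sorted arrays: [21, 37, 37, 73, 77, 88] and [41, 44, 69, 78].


Take 21 from A
Take 37 from A
Take 37 from A
Take 41 from B
Take 44 from B
Take 69 from B
Take 73 from A
Take 77 from A
Take 78 from B

Merged: [21, 37, 37, 41, 44, 69, 73, 77, 78, 88]


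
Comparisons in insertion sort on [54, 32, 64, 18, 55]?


Algorithm: insertion sort
Input: [54, 32, 64, 18, 55]
Sorted: [18, 32, 54, 55, 64]

7


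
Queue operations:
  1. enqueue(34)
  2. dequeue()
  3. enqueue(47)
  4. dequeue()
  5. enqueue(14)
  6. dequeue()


enqueue(34) -> [34]
dequeue()->34, []
enqueue(47) -> [47]
dequeue()->47, []
enqueue(14) -> [14]
dequeue()->14, []

Final queue: []


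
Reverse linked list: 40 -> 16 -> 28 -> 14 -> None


Step 1: curr=40, set curr.next=prev(None) | reversed so far: 40
Step 2: curr=16, set curr.next=prev(40) | reversed so far: 16 -> 40
Step 3: curr=28, set curr.next=prev(16) | reversed so far: 28 -> 16 -> 40
Step 4: curr=14, set curr.next=prev(28) | reversed so far: 14 -> 28 -> 16 -> 40

14 -> 28 -> 16 -> 40 -> None


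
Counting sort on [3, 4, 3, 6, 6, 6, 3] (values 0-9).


Input: [3, 4, 3, 6, 6, 6, 3]
Counts: [0, 0, 0, 3, 1, 0, 3, 0, 0, 0]

Sorted: [3, 3, 3, 4, 6, 6, 6]


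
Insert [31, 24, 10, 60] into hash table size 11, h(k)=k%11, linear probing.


Insert 31: h=9 -> slot 9
Insert 24: h=2 -> slot 2
Insert 10: h=10 -> slot 10
Insert 60: h=5 -> slot 5

Table: [None, None, 24, None, None, 60, None, None, None, 31, 10]


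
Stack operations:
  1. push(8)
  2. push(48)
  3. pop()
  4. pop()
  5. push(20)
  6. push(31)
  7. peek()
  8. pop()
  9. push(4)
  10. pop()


push(8) -> [8]
push(48) -> [8, 48]
pop()->48, [8]
pop()->8, []
push(20) -> [20]
push(31) -> [20, 31]
peek()->31
pop()->31, [20]
push(4) -> [20, 4]
pop()->4, [20]

Final stack: [20]


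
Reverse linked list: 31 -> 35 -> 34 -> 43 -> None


Step 1: curr=31, set curr.next=prev(None) | reversed so far: 31
Step 2: curr=35, set curr.next=prev(31) | reversed so far: 35 -> 31
Step 3: curr=34, set curr.next=prev(35) | reversed so far: 34 -> 35 -> 31
Step 4: curr=43, set curr.next=prev(34) | reversed so far: 43 -> 34 -> 35 -> 31

43 -> 34 -> 35 -> 31 -> None


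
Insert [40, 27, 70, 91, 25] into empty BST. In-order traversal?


Insert 40: root
Insert 27: L from 40
Insert 70: R from 40
Insert 91: R from 40 -> R from 70
Insert 25: L from 40 -> L from 27

In-order: [25, 27, 40, 70, 91]


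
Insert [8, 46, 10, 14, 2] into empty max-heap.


Insert 8: [8]
Insert 46: [46, 8]
Insert 10: [46, 8, 10]
Insert 14: [46, 14, 10, 8]
Insert 2: [46, 14, 10, 8, 2]

Final heap: [46, 14, 10, 8, 2]


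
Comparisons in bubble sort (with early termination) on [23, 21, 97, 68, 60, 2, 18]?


Algorithm: bubble sort (with early termination)
Input: [23, 21, 97, 68, 60, 2, 18]
Sorted: [2, 18, 21, 23, 60, 68, 97]

21


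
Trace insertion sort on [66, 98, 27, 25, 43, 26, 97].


Initial: [66, 98, 27, 25, 43, 26, 97]
Insert 98: [66, 98, 27, 25, 43, 26, 97]
Insert 27: [27, 66, 98, 25, 43, 26, 97]
Insert 25: [25, 27, 66, 98, 43, 26, 97]
Insert 43: [25, 27, 43, 66, 98, 26, 97]
Insert 26: [25, 26, 27, 43, 66, 98, 97]
Insert 97: [25, 26, 27, 43, 66, 97, 98]

Sorted: [25, 26, 27, 43, 66, 97, 98]


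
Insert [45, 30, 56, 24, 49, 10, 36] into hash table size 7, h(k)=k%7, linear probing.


Insert 45: h=3 -> slot 3
Insert 30: h=2 -> slot 2
Insert 56: h=0 -> slot 0
Insert 24: h=3, 1 probes -> slot 4
Insert 49: h=0, 1 probes -> slot 1
Insert 10: h=3, 2 probes -> slot 5
Insert 36: h=1, 5 probes -> slot 6

Table: [56, 49, 30, 45, 24, 10, 36]


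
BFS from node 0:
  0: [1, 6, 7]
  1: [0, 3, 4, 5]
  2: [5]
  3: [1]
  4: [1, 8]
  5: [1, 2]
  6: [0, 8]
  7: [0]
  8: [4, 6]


Visit 0, enqueue [1, 6, 7]
Visit 1, enqueue [3, 4, 5]
Visit 6, enqueue [8]
Visit 7, enqueue []
Visit 3, enqueue []
Visit 4, enqueue []
Visit 5, enqueue [2]
Visit 8, enqueue []
Visit 2, enqueue []

BFS order: [0, 1, 6, 7, 3, 4, 5, 8, 2]


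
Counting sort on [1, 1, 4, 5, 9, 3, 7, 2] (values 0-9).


Input: [1, 1, 4, 5, 9, 3, 7, 2]
Counts: [0, 2, 1, 1, 1, 1, 0, 1, 0, 1]

Sorted: [1, 1, 2, 3, 4, 5, 7, 9]


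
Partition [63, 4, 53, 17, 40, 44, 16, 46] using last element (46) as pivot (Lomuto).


Pivot: 46
  4 <= 46: swap -> [4, 63, 53, 17, 40, 44, 16, 46]
  17 <= 46: swap -> [4, 17, 53, 63, 40, 44, 16, 46]
  40 <= 46: swap -> [4, 17, 40, 63, 53, 44, 16, 46]
  44 <= 46: swap -> [4, 17, 40, 44, 53, 63, 16, 46]
  16 <= 46: swap -> [4, 17, 40, 44, 16, 63, 53, 46]
Place pivot at 5: [4, 17, 40, 44, 16, 46, 53, 63]

Partitioned: [4, 17, 40, 44, 16, 46, 53, 63]


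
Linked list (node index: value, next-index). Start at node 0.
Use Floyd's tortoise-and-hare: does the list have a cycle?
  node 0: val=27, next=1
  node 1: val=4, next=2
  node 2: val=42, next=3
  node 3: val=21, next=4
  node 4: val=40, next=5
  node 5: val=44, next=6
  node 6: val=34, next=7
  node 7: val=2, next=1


Floyd's tortoise (slow, +1) and hare (fast, +2):
  init: slow=0, fast=0
  step 1: slow=1, fast=2
  step 2: slow=2, fast=4
  step 3: slow=3, fast=6
  step 4: slow=4, fast=1
  step 5: slow=5, fast=3
  step 6: slow=6, fast=5
  step 7: slow=7, fast=7
  slow == fast at node 7: cycle detected

Cycle: yes


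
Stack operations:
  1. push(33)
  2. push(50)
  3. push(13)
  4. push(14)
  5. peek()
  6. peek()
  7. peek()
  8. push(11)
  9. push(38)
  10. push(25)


push(33) -> [33]
push(50) -> [33, 50]
push(13) -> [33, 50, 13]
push(14) -> [33, 50, 13, 14]
peek()->14
peek()->14
peek()->14
push(11) -> [33, 50, 13, 14, 11]
push(38) -> [33, 50, 13, 14, 11, 38]
push(25) -> [33, 50, 13, 14, 11, 38, 25]

Final stack: [33, 50, 13, 14, 11, 38, 25]


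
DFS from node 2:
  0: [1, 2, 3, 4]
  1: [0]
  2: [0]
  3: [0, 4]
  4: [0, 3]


Visit 2, push [0]
Visit 0, push [4, 3, 1]
Visit 1, push []
Visit 3, push [4]
Visit 4, push []

DFS order: [2, 0, 1, 3, 4]


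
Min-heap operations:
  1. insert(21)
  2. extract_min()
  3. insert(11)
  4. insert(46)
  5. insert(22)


insert(21) -> [21]
extract_min()->21, []
insert(11) -> [11]
insert(46) -> [11, 46]
insert(22) -> [11, 46, 22]

Final heap: [11, 46, 22]


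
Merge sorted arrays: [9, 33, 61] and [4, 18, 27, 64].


Take 4 from B
Take 9 from A
Take 18 from B
Take 27 from B
Take 33 from A
Take 61 from A

Merged: [4, 9, 18, 27, 33, 61, 64]


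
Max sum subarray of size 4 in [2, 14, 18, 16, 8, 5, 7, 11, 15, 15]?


[0:4]: 50
[1:5]: 56
[2:6]: 47
[3:7]: 36
[4:8]: 31
[5:9]: 38
[6:10]: 48

Max: 56 at [1:5]


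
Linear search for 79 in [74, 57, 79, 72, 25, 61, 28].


i=0: 74!=79
i=1: 57!=79
i=2: 79==79 found!

Found at 2, 3 comps


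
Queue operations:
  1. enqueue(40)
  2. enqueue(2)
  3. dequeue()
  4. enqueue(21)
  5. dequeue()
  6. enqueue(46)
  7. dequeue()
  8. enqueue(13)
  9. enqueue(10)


enqueue(40) -> [40]
enqueue(2) -> [40, 2]
dequeue()->40, [2]
enqueue(21) -> [2, 21]
dequeue()->2, [21]
enqueue(46) -> [21, 46]
dequeue()->21, [46]
enqueue(13) -> [46, 13]
enqueue(10) -> [46, 13, 10]

Final queue: [46, 13, 10]


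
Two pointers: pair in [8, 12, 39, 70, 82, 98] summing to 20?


lo=0(8)+hi=5(98)=106
lo=0(8)+hi=4(82)=90
lo=0(8)+hi=3(70)=78
lo=0(8)+hi=2(39)=47
lo=0(8)+hi=1(12)=20

Yes: 8+12=20


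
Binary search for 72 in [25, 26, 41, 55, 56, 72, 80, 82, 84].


Step 1: lo=0, hi=8, mid=4, val=56
Step 2: lo=5, hi=8, mid=6, val=80
Step 3: lo=5, hi=5, mid=5, val=72

Found at index 5


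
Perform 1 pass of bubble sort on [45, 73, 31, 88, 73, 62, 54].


Initial: [45, 73, 31, 88, 73, 62, 54]
Pass 1: [45, 31, 73, 73, 62, 54, 88] (4 swaps)

After 1 pass: [45, 31, 73, 73, 62, 54, 88]


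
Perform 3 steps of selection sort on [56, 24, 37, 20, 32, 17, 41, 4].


Initial: [56, 24, 37, 20, 32, 17, 41, 4]
Step 1: min=4 at 7
  Swap: [4, 24, 37, 20, 32, 17, 41, 56]
Step 2: min=17 at 5
  Swap: [4, 17, 37, 20, 32, 24, 41, 56]
Step 3: min=20 at 3
  Swap: [4, 17, 20, 37, 32, 24, 41, 56]

After 3 steps: [4, 17, 20, 37, 32, 24, 41, 56]


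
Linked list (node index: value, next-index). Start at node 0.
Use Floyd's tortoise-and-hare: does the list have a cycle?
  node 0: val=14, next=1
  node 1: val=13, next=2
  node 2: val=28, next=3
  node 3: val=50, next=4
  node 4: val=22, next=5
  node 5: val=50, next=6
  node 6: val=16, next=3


Floyd's tortoise (slow, +1) and hare (fast, +2):
  init: slow=0, fast=0
  step 1: slow=1, fast=2
  step 2: slow=2, fast=4
  step 3: slow=3, fast=6
  step 4: slow=4, fast=4
  slow == fast at node 4: cycle detected

Cycle: yes


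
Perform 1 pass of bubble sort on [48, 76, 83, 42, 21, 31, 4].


Initial: [48, 76, 83, 42, 21, 31, 4]
Pass 1: [48, 76, 42, 21, 31, 4, 83] (4 swaps)

After 1 pass: [48, 76, 42, 21, 31, 4, 83]


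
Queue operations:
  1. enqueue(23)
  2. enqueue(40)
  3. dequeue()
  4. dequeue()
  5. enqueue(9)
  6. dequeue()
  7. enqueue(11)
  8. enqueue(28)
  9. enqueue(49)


enqueue(23) -> [23]
enqueue(40) -> [23, 40]
dequeue()->23, [40]
dequeue()->40, []
enqueue(9) -> [9]
dequeue()->9, []
enqueue(11) -> [11]
enqueue(28) -> [11, 28]
enqueue(49) -> [11, 28, 49]

Final queue: [11, 28, 49]


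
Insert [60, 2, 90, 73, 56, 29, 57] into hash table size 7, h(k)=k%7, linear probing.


Insert 60: h=4 -> slot 4
Insert 2: h=2 -> slot 2
Insert 90: h=6 -> slot 6
Insert 73: h=3 -> slot 3
Insert 56: h=0 -> slot 0
Insert 29: h=1 -> slot 1
Insert 57: h=1, 4 probes -> slot 5

Table: [56, 29, 2, 73, 60, 57, 90]


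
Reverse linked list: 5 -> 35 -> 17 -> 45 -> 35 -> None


Step 1: curr=5, set curr.next=prev(None) | reversed so far: 5
Step 2: curr=35, set curr.next=prev(5) | reversed so far: 35 -> 5
Step 3: curr=17, set curr.next=prev(35) | reversed so far: 17 -> 35 -> 5
Step 4: curr=45, set curr.next=prev(17) | reversed so far: 45 -> 17 -> 35 -> 5
Step 5: curr=35, set curr.next=prev(45) | reversed so far: 35 -> 45 -> 17 -> 35 -> 5

35 -> 45 -> 17 -> 35 -> 5 -> None


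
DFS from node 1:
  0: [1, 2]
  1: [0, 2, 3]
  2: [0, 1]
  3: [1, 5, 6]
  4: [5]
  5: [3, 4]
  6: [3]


Visit 1, push [3, 2, 0]
Visit 0, push [2]
Visit 2, push []
Visit 3, push [6, 5]
Visit 5, push [4]
Visit 4, push []
Visit 6, push []

DFS order: [1, 0, 2, 3, 5, 4, 6]


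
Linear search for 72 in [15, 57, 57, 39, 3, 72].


i=0: 15!=72
i=1: 57!=72
i=2: 57!=72
i=3: 39!=72
i=4: 3!=72
i=5: 72==72 found!

Found at 5, 6 comps


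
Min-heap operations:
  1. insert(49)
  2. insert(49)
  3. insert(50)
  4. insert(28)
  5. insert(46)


insert(49) -> [49]
insert(49) -> [49, 49]
insert(50) -> [49, 49, 50]
insert(28) -> [28, 49, 50, 49]
insert(46) -> [28, 46, 50, 49, 49]

Final heap: [28, 46, 50, 49, 49]


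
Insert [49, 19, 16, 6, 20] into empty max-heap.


Insert 49: [49]
Insert 19: [49, 19]
Insert 16: [49, 19, 16]
Insert 6: [49, 19, 16, 6]
Insert 20: [49, 20, 16, 6, 19]

Final heap: [49, 20, 16, 6, 19]


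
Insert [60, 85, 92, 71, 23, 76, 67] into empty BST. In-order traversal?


Insert 60: root
Insert 85: R from 60
Insert 92: R from 60 -> R from 85
Insert 71: R from 60 -> L from 85
Insert 23: L from 60
Insert 76: R from 60 -> L from 85 -> R from 71
Insert 67: R from 60 -> L from 85 -> L from 71

In-order: [23, 60, 67, 71, 76, 85, 92]


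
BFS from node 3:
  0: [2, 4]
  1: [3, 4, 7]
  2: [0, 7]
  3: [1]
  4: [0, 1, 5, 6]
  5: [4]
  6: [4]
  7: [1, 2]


Visit 3, enqueue [1]
Visit 1, enqueue [4, 7]
Visit 4, enqueue [0, 5, 6]
Visit 7, enqueue [2]
Visit 0, enqueue []
Visit 5, enqueue []
Visit 6, enqueue []
Visit 2, enqueue []

BFS order: [3, 1, 4, 7, 0, 5, 6, 2]


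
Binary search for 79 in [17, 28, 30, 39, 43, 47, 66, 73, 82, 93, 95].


Step 1: lo=0, hi=10, mid=5, val=47
Step 2: lo=6, hi=10, mid=8, val=82
Step 3: lo=6, hi=7, mid=6, val=66
Step 4: lo=7, hi=7, mid=7, val=73

Not found


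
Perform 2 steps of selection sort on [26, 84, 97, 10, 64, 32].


Initial: [26, 84, 97, 10, 64, 32]
Step 1: min=10 at 3
  Swap: [10, 84, 97, 26, 64, 32]
Step 2: min=26 at 3
  Swap: [10, 26, 97, 84, 64, 32]

After 2 steps: [10, 26, 97, 84, 64, 32]


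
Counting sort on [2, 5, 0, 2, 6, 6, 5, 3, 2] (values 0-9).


Input: [2, 5, 0, 2, 6, 6, 5, 3, 2]
Counts: [1, 0, 3, 1, 0, 2, 2, 0, 0, 0]

Sorted: [0, 2, 2, 2, 3, 5, 5, 6, 6]


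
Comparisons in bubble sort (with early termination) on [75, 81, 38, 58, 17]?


Algorithm: bubble sort (with early termination)
Input: [75, 81, 38, 58, 17]
Sorted: [17, 38, 58, 75, 81]

10


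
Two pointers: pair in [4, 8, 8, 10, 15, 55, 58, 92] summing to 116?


lo=0(4)+hi=7(92)=96
lo=1(8)+hi=7(92)=100
lo=2(8)+hi=7(92)=100
lo=3(10)+hi=7(92)=102
lo=4(15)+hi=7(92)=107
lo=5(55)+hi=7(92)=147
lo=5(55)+hi=6(58)=113

No pair found


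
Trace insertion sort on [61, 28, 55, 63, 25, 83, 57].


Initial: [61, 28, 55, 63, 25, 83, 57]
Insert 28: [28, 61, 55, 63, 25, 83, 57]
Insert 55: [28, 55, 61, 63, 25, 83, 57]
Insert 63: [28, 55, 61, 63, 25, 83, 57]
Insert 25: [25, 28, 55, 61, 63, 83, 57]
Insert 83: [25, 28, 55, 61, 63, 83, 57]
Insert 57: [25, 28, 55, 57, 61, 63, 83]

Sorted: [25, 28, 55, 57, 61, 63, 83]


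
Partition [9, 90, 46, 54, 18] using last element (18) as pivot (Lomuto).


Pivot: 18
  9 <= 18: advance i (no swap)
Place pivot at 1: [9, 18, 46, 54, 90]

Partitioned: [9, 18, 46, 54, 90]


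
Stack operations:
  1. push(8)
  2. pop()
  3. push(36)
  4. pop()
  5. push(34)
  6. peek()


push(8) -> [8]
pop()->8, []
push(36) -> [36]
pop()->36, []
push(34) -> [34]
peek()->34

Final stack: [34]


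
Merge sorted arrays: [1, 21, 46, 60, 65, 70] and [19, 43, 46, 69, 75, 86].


Take 1 from A
Take 19 from B
Take 21 from A
Take 43 from B
Take 46 from A
Take 46 from B
Take 60 from A
Take 65 from A
Take 69 from B
Take 70 from A

Merged: [1, 19, 21, 43, 46, 46, 60, 65, 69, 70, 75, 86]


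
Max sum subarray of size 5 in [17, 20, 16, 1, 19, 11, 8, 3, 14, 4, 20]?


[0:5]: 73
[1:6]: 67
[2:7]: 55
[3:8]: 42
[4:9]: 55
[5:10]: 40
[6:11]: 49

Max: 73 at [0:5]


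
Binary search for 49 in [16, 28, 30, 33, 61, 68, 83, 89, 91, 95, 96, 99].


Step 1: lo=0, hi=11, mid=5, val=68
Step 2: lo=0, hi=4, mid=2, val=30
Step 3: lo=3, hi=4, mid=3, val=33
Step 4: lo=4, hi=4, mid=4, val=61

Not found


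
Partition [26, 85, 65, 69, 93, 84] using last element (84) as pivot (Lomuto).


Pivot: 84
  26 <= 84: advance i (no swap)
  65 <= 84: swap -> [26, 65, 85, 69, 93, 84]
  69 <= 84: swap -> [26, 65, 69, 85, 93, 84]
Place pivot at 3: [26, 65, 69, 84, 93, 85]

Partitioned: [26, 65, 69, 84, 93, 85]


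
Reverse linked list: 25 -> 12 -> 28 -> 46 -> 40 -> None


Step 1: curr=25, set curr.next=prev(None) | reversed so far: 25
Step 2: curr=12, set curr.next=prev(25) | reversed so far: 12 -> 25
Step 3: curr=28, set curr.next=prev(12) | reversed so far: 28 -> 12 -> 25
Step 4: curr=46, set curr.next=prev(28) | reversed so far: 46 -> 28 -> 12 -> 25
Step 5: curr=40, set curr.next=prev(46) | reversed so far: 40 -> 46 -> 28 -> 12 -> 25

40 -> 46 -> 28 -> 12 -> 25 -> None


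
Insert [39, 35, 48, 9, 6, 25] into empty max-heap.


Insert 39: [39]
Insert 35: [39, 35]
Insert 48: [48, 35, 39]
Insert 9: [48, 35, 39, 9]
Insert 6: [48, 35, 39, 9, 6]
Insert 25: [48, 35, 39, 9, 6, 25]

Final heap: [48, 35, 39, 9, 6, 25]


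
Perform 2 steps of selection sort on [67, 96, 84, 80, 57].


Initial: [67, 96, 84, 80, 57]
Step 1: min=57 at 4
  Swap: [57, 96, 84, 80, 67]
Step 2: min=67 at 4
  Swap: [57, 67, 84, 80, 96]

After 2 steps: [57, 67, 84, 80, 96]


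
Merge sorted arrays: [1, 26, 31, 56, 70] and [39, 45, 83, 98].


Take 1 from A
Take 26 from A
Take 31 from A
Take 39 from B
Take 45 from B
Take 56 from A
Take 70 from A

Merged: [1, 26, 31, 39, 45, 56, 70, 83, 98]


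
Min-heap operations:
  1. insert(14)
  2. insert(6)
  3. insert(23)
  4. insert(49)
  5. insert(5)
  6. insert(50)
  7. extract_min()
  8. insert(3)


insert(14) -> [14]
insert(6) -> [6, 14]
insert(23) -> [6, 14, 23]
insert(49) -> [6, 14, 23, 49]
insert(5) -> [5, 6, 23, 49, 14]
insert(50) -> [5, 6, 23, 49, 14, 50]
extract_min()->5, [6, 14, 23, 49, 50]
insert(3) -> [3, 14, 6, 49, 50, 23]

Final heap: [3, 14, 6, 49, 50, 23]


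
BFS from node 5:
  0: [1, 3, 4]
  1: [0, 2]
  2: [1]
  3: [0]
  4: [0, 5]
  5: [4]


Visit 5, enqueue [4]
Visit 4, enqueue [0]
Visit 0, enqueue [1, 3]
Visit 1, enqueue [2]
Visit 3, enqueue []
Visit 2, enqueue []

BFS order: [5, 4, 0, 1, 3, 2]


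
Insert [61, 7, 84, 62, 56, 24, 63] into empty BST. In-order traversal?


Insert 61: root
Insert 7: L from 61
Insert 84: R from 61
Insert 62: R from 61 -> L from 84
Insert 56: L from 61 -> R from 7
Insert 24: L from 61 -> R from 7 -> L from 56
Insert 63: R from 61 -> L from 84 -> R from 62

In-order: [7, 24, 56, 61, 62, 63, 84]


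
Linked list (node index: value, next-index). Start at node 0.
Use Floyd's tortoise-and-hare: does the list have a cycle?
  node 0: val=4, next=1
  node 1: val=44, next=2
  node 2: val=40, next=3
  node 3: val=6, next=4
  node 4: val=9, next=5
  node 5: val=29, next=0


Floyd's tortoise (slow, +1) and hare (fast, +2):
  init: slow=0, fast=0
  step 1: slow=1, fast=2
  step 2: slow=2, fast=4
  step 3: slow=3, fast=0
  step 4: slow=4, fast=2
  step 5: slow=5, fast=4
  step 6: slow=0, fast=0
  slow == fast at node 0: cycle detected

Cycle: yes


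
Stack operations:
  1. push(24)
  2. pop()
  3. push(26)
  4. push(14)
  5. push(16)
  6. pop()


push(24) -> [24]
pop()->24, []
push(26) -> [26]
push(14) -> [26, 14]
push(16) -> [26, 14, 16]
pop()->16, [26, 14]

Final stack: [26, 14]


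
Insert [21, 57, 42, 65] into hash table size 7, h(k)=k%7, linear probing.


Insert 21: h=0 -> slot 0
Insert 57: h=1 -> slot 1
Insert 42: h=0, 2 probes -> slot 2
Insert 65: h=2, 1 probes -> slot 3

Table: [21, 57, 42, 65, None, None, None]


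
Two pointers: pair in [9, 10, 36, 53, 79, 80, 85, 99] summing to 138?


lo=0(9)+hi=7(99)=108
lo=1(10)+hi=7(99)=109
lo=2(36)+hi=7(99)=135
lo=3(53)+hi=7(99)=152
lo=3(53)+hi=6(85)=138

Yes: 53+85=138


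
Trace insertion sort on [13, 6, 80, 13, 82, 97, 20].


Initial: [13, 6, 80, 13, 82, 97, 20]
Insert 6: [6, 13, 80, 13, 82, 97, 20]
Insert 80: [6, 13, 80, 13, 82, 97, 20]
Insert 13: [6, 13, 13, 80, 82, 97, 20]
Insert 82: [6, 13, 13, 80, 82, 97, 20]
Insert 97: [6, 13, 13, 80, 82, 97, 20]
Insert 20: [6, 13, 13, 20, 80, 82, 97]

Sorted: [6, 13, 13, 20, 80, 82, 97]


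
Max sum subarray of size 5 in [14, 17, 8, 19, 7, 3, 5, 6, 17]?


[0:5]: 65
[1:6]: 54
[2:7]: 42
[3:8]: 40
[4:9]: 38

Max: 65 at [0:5]


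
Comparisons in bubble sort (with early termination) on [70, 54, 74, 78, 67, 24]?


Algorithm: bubble sort (with early termination)
Input: [70, 54, 74, 78, 67, 24]
Sorted: [24, 54, 67, 70, 74, 78]

15


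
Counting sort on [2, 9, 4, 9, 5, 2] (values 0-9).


Input: [2, 9, 4, 9, 5, 2]
Counts: [0, 0, 2, 0, 1, 1, 0, 0, 0, 2]

Sorted: [2, 2, 4, 5, 9, 9]


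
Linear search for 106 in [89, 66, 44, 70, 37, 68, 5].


i=0: 89!=106
i=1: 66!=106
i=2: 44!=106
i=3: 70!=106
i=4: 37!=106
i=5: 68!=106
i=6: 5!=106

Not found, 7 comps


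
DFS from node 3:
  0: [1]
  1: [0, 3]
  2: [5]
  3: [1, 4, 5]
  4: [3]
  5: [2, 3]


Visit 3, push [5, 4, 1]
Visit 1, push [0]
Visit 0, push []
Visit 4, push []
Visit 5, push [2]
Visit 2, push []

DFS order: [3, 1, 0, 4, 5, 2]


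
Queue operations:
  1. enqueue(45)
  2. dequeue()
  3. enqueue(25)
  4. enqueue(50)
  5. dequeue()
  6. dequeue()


enqueue(45) -> [45]
dequeue()->45, []
enqueue(25) -> [25]
enqueue(50) -> [25, 50]
dequeue()->25, [50]
dequeue()->50, []

Final queue: []


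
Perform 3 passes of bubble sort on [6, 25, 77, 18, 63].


Initial: [6, 25, 77, 18, 63]
Pass 1: [6, 25, 18, 63, 77] (2 swaps)
Pass 2: [6, 18, 25, 63, 77] (1 swaps)
Pass 3: [6, 18, 25, 63, 77] (0 swaps)

After 3 passes: [6, 18, 25, 63, 77]


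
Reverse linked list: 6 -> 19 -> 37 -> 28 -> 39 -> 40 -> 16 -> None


Step 1: curr=6, set curr.next=prev(None) | reversed so far: 6
Step 2: curr=19, set curr.next=prev(6) | reversed so far: 19 -> 6
Step 3: curr=37, set curr.next=prev(19) | reversed so far: 37 -> 19 -> 6
Step 4: curr=28, set curr.next=prev(37) | reversed so far: 28 -> 37 -> 19 -> 6
Step 5: curr=39, set curr.next=prev(28) | reversed so far: 39 -> 28 -> 37 -> 19 -> 6
Step 6: curr=40, set curr.next=prev(39) | reversed so far: 40 -> 39 -> 28 -> 37 -> 19 -> 6
Step 7: curr=16, set curr.next=prev(40) | reversed so far: 16 -> 40 -> 39 -> 28 -> 37 -> 19 -> 6

16 -> 40 -> 39 -> 28 -> 37 -> 19 -> 6 -> None


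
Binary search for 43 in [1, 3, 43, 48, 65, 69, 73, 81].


Step 1: lo=0, hi=7, mid=3, val=48
Step 2: lo=0, hi=2, mid=1, val=3
Step 3: lo=2, hi=2, mid=2, val=43

Found at index 2


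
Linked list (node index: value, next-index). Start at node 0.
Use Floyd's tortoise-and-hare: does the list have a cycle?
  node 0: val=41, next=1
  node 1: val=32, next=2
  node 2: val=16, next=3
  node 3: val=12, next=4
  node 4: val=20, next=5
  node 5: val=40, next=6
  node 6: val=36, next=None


Floyd's tortoise (slow, +1) and hare (fast, +2):
  init: slow=0, fast=0
  step 1: slow=1, fast=2
  step 2: slow=2, fast=4
  step 3: slow=3, fast=6
  step 4: fast -> None, no cycle

Cycle: no
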